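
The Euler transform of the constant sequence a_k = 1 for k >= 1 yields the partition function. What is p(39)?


The Euler transform converts the sequence a_k = 1 into the number of integer partitions.
Using the recurrence or dynamic programming:
p(39) = 31185

31185


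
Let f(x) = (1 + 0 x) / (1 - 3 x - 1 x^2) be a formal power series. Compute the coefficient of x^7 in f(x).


Write f(x) = sum_{k>=0} a_k x^k. Multiplying both sides by 1 - 3 x - 1 x^2 gives
(1 - 3 x - 1 x^2) sum_{k>=0} a_k x^k = 1 + 0 x.
Matching coefficients:
 x^0: a_0 = 1
 x^1: a_1 - 3 a_0 = 0  =>  a_1 = 3*1 + 0 = 3
 x^k (k >= 2): a_k = 3 a_{k-1} + 1 a_{k-2}.
Iterating: a_2 = 10, a_3 = 33, a_4 = 109, a_5 = 360, a_6 = 1189, a_7 = 3927.
So the coefficient of x^7 is 3927.

3927


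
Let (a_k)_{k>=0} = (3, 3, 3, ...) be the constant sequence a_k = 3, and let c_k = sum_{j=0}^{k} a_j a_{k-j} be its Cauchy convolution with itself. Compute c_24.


Since a_j = 3 for all j >= 0, the convolution sum becomes
c_k = sum_{j=0}^{k} 3 * 3 = 9 * (k + 1).
Equivalently, the generating function of (a_k) is 3/(1 - x) and its square is 9/(1 - x)^2 = sum_{k>=0} 9(k + 1) x^k.
For k = 24: 9 * 25 = 225.

225


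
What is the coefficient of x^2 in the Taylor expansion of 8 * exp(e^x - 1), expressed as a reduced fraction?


exp(e^x - 1) = sum_{k>=0} Bell_k x^k / k!, where Bell_k is the k-th Bell number.
So the coefficient of x^2 is 8 * Bell_2 / 2!.
Computing: Bell_2 = 2 and 2! = 2, giving
8 * 2/2 = 8.

8


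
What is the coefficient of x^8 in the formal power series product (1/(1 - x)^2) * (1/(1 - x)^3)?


Combine the factors: (1/(1 - x)^2) * (1/(1 - x)^3) = 1/(1 - x)^5.
Then use 1/(1 - x)^r = sum_{k>=0} C(k + r - 1, r - 1) x^k with r = 5 and k = 8:
C(12, 4) = 495.

495


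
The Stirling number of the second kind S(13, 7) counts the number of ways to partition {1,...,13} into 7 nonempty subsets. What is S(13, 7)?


Using the explicit formula S(n,k) = (1/k!) sum_{j=0}^{k} (-1)^(k-j) C(k,j) j^n:
S(13, 7) = 5715424
Equivalently, S(n,k) is n! times the coefficient of x^n in the EGF (e^x - 1)^k / k!.

5715424


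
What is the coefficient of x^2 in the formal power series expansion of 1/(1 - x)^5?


The negative binomial / multiset identity is
1/(1 - x)^r = sum_{k>=0} C(k + r - 1, r - 1) x^k.
Here r = 5 and k = 2, so the coefficient is
C(2 + 4, 4) = C(6, 4)
= 15

15


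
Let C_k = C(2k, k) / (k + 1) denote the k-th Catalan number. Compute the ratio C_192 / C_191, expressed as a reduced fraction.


Using C_k = (2k)! / (k! (k+1)!), the ratio C_{k+1}/C_k simplifies to
C_{k+1}/C_k = [(2k+2)! / ((k+1)! (k+2)!)] * [k! (k+1)! / (2k)!]
 = (2k+2)(2k+1) / ((k+1)(k+2)) = 2(2k+1) / (k+2).
For k = 191: 2(2*191 + 1) / (191 + 2) = 766/193 = 766/193.

766/193


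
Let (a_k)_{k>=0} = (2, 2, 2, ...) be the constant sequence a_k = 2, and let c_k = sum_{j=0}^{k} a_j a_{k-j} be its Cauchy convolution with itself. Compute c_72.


Since a_j = 2 for all j >= 0, the convolution sum becomes
c_k = sum_{j=0}^{k} 2 * 2 = 4 * (k + 1).
Equivalently, the generating function of (a_k) is 2/(1 - x) and its square is 4/(1 - x)^2 = sum_{k>=0} 4(k + 1) x^k.
For k = 72: 4 * 73 = 292.

292


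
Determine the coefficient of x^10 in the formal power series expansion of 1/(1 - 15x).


The geometric series identity gives 1/(1 - c x) = sum_{k>=0} c^k x^k, so the coefficient of x^k is c^k.
Here c = 15 and k = 10.
Computing: 15^10 = 576650390625

576650390625


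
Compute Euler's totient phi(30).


phi(n) counts integers in [1, n] coprime to n. Using the multiplicative formula phi(n) = n * prod_{p | n} (1 - 1/p):
30 = 2 * 3 * 5, so
phi(30) = 30 * (1 - 1/2) * (1 - 1/3) * (1 - 1/5) = 8.

8


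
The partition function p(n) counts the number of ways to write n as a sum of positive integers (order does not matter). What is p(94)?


Using the generating function prod_{k>=1} 1/(1-x^k), we compute p(94).
By dynamic programming over parts 1 through 94:
p(94) = 92669720

92669720


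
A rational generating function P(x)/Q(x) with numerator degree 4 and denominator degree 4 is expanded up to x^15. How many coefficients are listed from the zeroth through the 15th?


Expanding up to x^15 gives the coefficients for x^0, x^1, ..., x^15.
That is 15 + 1 = 16 coefficients in total.

16


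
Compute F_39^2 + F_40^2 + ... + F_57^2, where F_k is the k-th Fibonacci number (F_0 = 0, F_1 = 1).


There is a standard identity sum_{k=0}^{N} F_k^2 = F_N * F_{N+1} (proved inductively from the telescoping relation F_k^2 = F_k F_{k+1} - F_{k-1} F_k). Then
sum_{k=39}^{57} F_k^2 = F_57 F_58 - F_38 F_39.
Computing: F_57 = 365435296162, F_58 = 591286729879, F_38 = 39088169, F_39 = 63245986.
Sum = 365435296162 * 591286729879 - 39088169 * 63245986 = 216077038777823070084764.

216077038777823070084764


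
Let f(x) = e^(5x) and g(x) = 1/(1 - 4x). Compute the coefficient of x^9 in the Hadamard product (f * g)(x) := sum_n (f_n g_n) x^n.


Expanding: f_k = 5^k/k! (from e^(5x)) and g_k = 4^k (from 1/(1 - 4x)). So the Hadamard coefficient (f * g)_k = 5^k 4^k / k! = (20)^k / k!.
For k = 9: 20^9/9! = 512000000000/362880 = 800000000/567.

800000000/567


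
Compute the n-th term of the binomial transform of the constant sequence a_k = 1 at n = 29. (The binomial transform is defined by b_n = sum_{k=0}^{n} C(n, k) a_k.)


With a_k = 1 for all k, b_n = sum_{k=0}^{n} C(n, k) = 2^n by the binomial theorem.
For n = 29: 2^29 = 536870912.

536870912


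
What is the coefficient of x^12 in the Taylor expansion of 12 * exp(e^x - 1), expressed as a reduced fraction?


exp(e^x - 1) = sum_{k>=0} Bell_k x^k / k!, where Bell_k is the k-th Bell number.
So the coefficient of x^12 is 12 * Bell_12 / 12!.
Computing: Bell_12 = 4213597 and 12! = 479001600, giving
12 * 4213597/479001600 = 4213597/39916800.

4213597/39916800


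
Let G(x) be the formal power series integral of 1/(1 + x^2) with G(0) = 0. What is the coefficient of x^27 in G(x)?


1/(1 + x^2) = sum_{j>=0} (-1)^j x^(2j). Integrating termwise with G(0) = 0:
G(x) = sum_{j>=0} (-1)^j x^(2j+1) / (2j+1) = arctan(x).
Only odd powers are nonzero. For x^27 write 27 = 2*13 + 1, giving
(-1)^13 / 27 = -1/27 = -1/27.

-1/27


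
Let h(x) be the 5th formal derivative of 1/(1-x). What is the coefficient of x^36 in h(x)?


Differentiating 5 times: d^5/dx^5 [1/(1-x)] = 5!/(1-x)^6.
The expansion 1/(1-x)^6 = sum_{k>=0} C(k+5, 5) x^k, so the coefficient of x^n in 5!/(1-x)^6 is 5! * C(n+5, 5).
For n = 36: 120 * C(41, 5) = 120 * 749398 = 89927760

89927760


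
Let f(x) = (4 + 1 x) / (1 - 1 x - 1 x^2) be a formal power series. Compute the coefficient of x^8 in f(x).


Write f(x) = sum_{k>=0} a_k x^k. Multiplying both sides by 1 - 1 x - 1 x^2 gives
(1 - 1 x - 1 x^2) sum_{k>=0} a_k x^k = 4 + 1 x.
Matching coefficients:
 x^0: a_0 = 4
 x^1: a_1 - 1 a_0 = 1  =>  a_1 = 1*4 + 1 = 5
 x^k (k >= 2): a_k = 1 a_{k-1} + 1 a_{k-2}.
Iterating: a_2 = 9, a_3 = 14, a_4 = 23, a_5 = 37, a_6 = 60, a_7 = 97, a_8 = 157.
So the coefficient of x^8 is 157.

157


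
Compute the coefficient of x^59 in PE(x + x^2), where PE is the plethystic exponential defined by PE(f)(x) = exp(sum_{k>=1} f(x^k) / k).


With f(x) = x + x^2, the exponent is sum_{k>=1} (x^k + x^(2k)) / k = -ln(1 - x) - ln(1 - x^2). Exponentiating:
PE(x + x^2) = 1 / ((1 - x)(1 - x^2)).
This is the generating function for partitions of n into parts of size 1 or 2. The number of 2's can be any j in 0..29, and the rest are 1's, so
[x^59] = floor(59/2) + 1 = 30.

30


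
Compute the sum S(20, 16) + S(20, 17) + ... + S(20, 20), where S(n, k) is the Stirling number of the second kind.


By definition, S(n, k) counts partitions of an n-set into exactly k nonempty blocks.
Computing row n = 20 for k = 16..20:
S(20, k): 22350954, 741285, 15675, 190, 1
Sum = 23108105.

23108105


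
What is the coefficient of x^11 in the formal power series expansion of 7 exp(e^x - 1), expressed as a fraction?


exp(e^x - 1) is the exponential generating function for the Bell numbers Bell_k: exp(e^x - 1) = sum_{k>=0} Bell_k x^k / k!.
So the coefficient of x^11 in 7 exp(e^x - 1) is 7 Bell_11 / 11!.
Computing: Bell_11 = 678570 and 11! = 39916800, giving
7 * 678570/39916800 = 22619/190080.

22619/190080


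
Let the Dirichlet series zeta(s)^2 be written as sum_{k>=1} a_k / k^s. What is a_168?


The Dirichlet convolution of the constant function 1 with itself gives (1 * 1)(k) = sum_{d | k} 1 = d(k), the number of positive divisors of k.
Since zeta(s) = sum_{k>=1} 1/k^s, we have zeta(s)^2 = sum_{k>=1} d(k)/k^s, so a_k = d(k).
For k = 168: the divisors are 1, 2, 3, 4, 6, 7, 8, 12, 14, 21, 24, 28, 42, 56, 84, 168.
Count = 16.

16


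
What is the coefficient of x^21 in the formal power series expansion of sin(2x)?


The Maclaurin series is sin(t) = sum_{k>=0} (-1)^k t^(2k+1) / (2k+1)!, so substituting t = 2x, only odd powers of x are nonzero, with coefficient of x^(2k+1) equal to (-1)^k 2^(2k+1) / (2k+1)!.
Write 21 = 2*10 + 1, giving the coefficient (-1)^10 * 2^21 / 21! = 2097152/51090942171709440000 = 8/194896477400625.

8/194896477400625


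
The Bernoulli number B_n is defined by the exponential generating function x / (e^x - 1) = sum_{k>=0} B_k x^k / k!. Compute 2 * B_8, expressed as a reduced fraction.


Bernoulli numbers can also be computed recursively via B_0 = 1 and sum_{j=0}^{m} C(m+1, j) B_j = 0 for m >= 1. Odd-index Bernoulli numbers vanish for k >= 3.
Computing B_8 = -1/30, so 2 * B_8 = 2 * -1/30 = -1/15.

-1/15


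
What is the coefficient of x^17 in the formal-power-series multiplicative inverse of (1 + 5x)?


The inverse is 1/(1 + 5x). Apply the geometric identity 1/(1 - y) = sum_{k>=0} y^k with y = -5x:
1/(1 + 5x) = sum_{k>=0} (-5)^k x^k.
So the coefficient of x^17 is (-5)^17 = -762939453125.

-762939453125


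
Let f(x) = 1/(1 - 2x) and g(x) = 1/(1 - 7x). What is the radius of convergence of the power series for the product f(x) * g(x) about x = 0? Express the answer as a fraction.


The radius of 1/(1 - 2x) is 1/2 (nearest singularity at x = 1/2), and the radius of 1/(1 - 7x) is 1/7.
The product f(x)*g(x) = 1/((1 - 2x)(1 - 7x)) has singularities at both 1/2 and 1/7, so its radius of convergence is the distance to the nearest one:
min(1/2, 1/7) = 1/7.

1/7


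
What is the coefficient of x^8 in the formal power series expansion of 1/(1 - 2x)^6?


The general identity 1/(1 - c x)^r = sum_{k>=0} c^k C(k + r - 1, r - 1) x^k follows by substituting y = c x into 1/(1 - y)^r = sum_{k>=0} C(k + r - 1, r - 1) y^k.
For c = 2, r = 6, k = 8:
2^8 * C(13, 5) = 256 * 1287 = 329472.

329472


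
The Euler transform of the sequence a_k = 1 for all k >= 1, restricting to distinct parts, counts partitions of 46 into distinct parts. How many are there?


Partitions of 46 into distinct parts can be computed via generating function.
Product (1+x)(1+x^2)(1+x^3)...
The coefficient of x^46 = 2304

2304


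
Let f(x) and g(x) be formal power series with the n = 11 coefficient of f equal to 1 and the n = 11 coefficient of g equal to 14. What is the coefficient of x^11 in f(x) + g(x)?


Addition of formal power series is termwise.
The coefficient of x^11 in f + g = 1 + 14
= 15

15


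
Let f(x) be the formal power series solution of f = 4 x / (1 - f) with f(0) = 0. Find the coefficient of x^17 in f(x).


Apply Lagrange inversion: f = 4 x * phi(f) with phi(t) = 1/(1 - t), so
[x^n] f = 4^n * (1/n) [t^(n-1)] phi(t)^n = 4^n * (1/n) [t^(n-1)] (1 - t)^(-n) = 4^n * (1/n) C(2n - 2, n - 1) = 4^n * C_{n-1}.
For n = 17: C_16 = C(32, 16) / 17 = 601080390/17 = 35357670.
With the 4^17 = 17179869184 factor, the coefficient is 17179869184 * 35357670 = 607440145251041280.

607440145251041280


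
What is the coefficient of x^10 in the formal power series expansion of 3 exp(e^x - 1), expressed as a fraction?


exp(e^x - 1) is the exponential generating function for the Bell numbers Bell_k: exp(e^x - 1) = sum_{k>=0} Bell_k x^k / k!.
So the coefficient of x^10 in 3 exp(e^x - 1) is 3 Bell_10 / 10!.
Computing: Bell_10 = 115975 and 10! = 3628800, giving
3 * 115975/3628800 = 4639/48384.

4639/48384


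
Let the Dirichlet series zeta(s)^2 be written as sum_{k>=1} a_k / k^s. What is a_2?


The Dirichlet convolution of the constant function 1 with itself gives (1 * 1)(k) = sum_{d | k} 1 = d(k), the number of positive divisors of k.
Since zeta(s) = sum_{k>=1} 1/k^s, we have zeta(s)^2 = sum_{k>=1} d(k)/k^s, so a_k = d(k).
For k = 2: the divisors are 1, 2.
Count = 2.

2


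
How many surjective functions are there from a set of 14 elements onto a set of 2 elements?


By inclusion-exclusion on which target elements are missed, the number of surjections from an n-set onto a k-set is
surj(n, k) = sum_{j=0}^{k} (-1)^j C(k, j) (k - j)^n.
Equivalently surj(n, k) = k! * S(n, k), where S(n, k) is the Stirling number of the second kind.
For n = 14, k = 2:
S(14, 2) = 8191, so
surj = 2! * 8191 = 2 * 8191 = 16382.

16382


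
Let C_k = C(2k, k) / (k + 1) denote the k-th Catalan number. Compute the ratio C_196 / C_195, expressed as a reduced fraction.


Using C_k = (2k)! / (k! (k+1)!), the ratio C_{k+1}/C_k simplifies to
C_{k+1}/C_k = [(2k+2)! / ((k+1)! (k+2)!)] * [k! (k+1)! / (2k)!]
 = (2k+2)(2k+1) / ((k+1)(k+2)) = 2(2k+1) / (k+2).
For k = 195: 2(2*195 + 1) / (195 + 2) = 782/197 = 782/197.

782/197


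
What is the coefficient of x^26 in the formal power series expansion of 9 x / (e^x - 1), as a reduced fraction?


The exponential generating function for Bernoulli numbers is
x / (e^x - 1) = sum_{k>=0} B_k x^k / k!.
So the coefficient of x^26 in 9 x / (e^x - 1) is 9 B_26 / 26!.
Computing: B_26 = 8553103/6, 26! = 403291461126605635584000000, giving
9 * 8553103/6 / 403291461126605635584000000 = 657931/20681613391107981312000000.

657931/20681613391107981312000000


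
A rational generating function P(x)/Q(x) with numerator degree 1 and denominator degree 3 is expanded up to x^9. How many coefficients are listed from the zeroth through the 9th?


Expanding up to x^9 gives the coefficients for x^0, x^1, ..., x^9.
That is 9 + 1 = 10 coefficients in total.

10


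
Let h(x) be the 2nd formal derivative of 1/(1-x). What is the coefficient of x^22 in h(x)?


Differentiating 2 times: d^2/dx^2 [1/(1-x)] = 2!/(1-x)^3.
The expansion 1/(1-x)^3 = sum_{k>=0} C(k+2, 2) x^k, so the coefficient of x^n in 2!/(1-x)^3 is 2! * C(n+2, 2).
For n = 22: 2 * C(24, 2) = 2 * 276 = 552

552


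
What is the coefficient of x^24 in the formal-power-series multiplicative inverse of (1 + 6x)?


The inverse is 1/(1 + 6x). Apply the geometric identity 1/(1 - y) = sum_{k>=0} y^k with y = -6x:
1/(1 + 6x) = sum_{k>=0} (-6)^k x^k.
So the coefficient of x^24 is (-6)^24 = 4738381338321616896.

4738381338321616896


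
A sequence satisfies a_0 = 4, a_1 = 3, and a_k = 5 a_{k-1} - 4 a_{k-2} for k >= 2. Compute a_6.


The characteristic equation is t^2 - 5 t + 4 = 0, with roots r_1 = 4 and r_2 = 1 (so c_1 = r_1 + r_2, c_2 = -r_1 r_2 as required).
One can use the closed form a_n = A r_1^n + B r_2^n, but direct iteration is more reliable:
a_0 = 4, a_1 = 3, a_2 = -1, a_3 = -17, a_4 = -81, a_5 = -337, a_6 = -1361.
So a_6 = -1361.

-1361


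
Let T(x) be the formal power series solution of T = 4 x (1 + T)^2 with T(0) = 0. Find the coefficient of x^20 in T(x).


Apply the Lagrange inversion formula: if T = 4 x * phi(T) with phi(t) = (1 + t)^2, then [x^n] T = 4^n * (1/n) [t^(n-1)] phi(t)^n = 4^n * (1/n) [t^(n-1)] (1 + t)^(2n) = 4^n * (1/n) C(2n, n-1).
Using the identity C(2n, n-1) = C(2n, n) * n / (n+1), the unscaled factor equals C(2n, n) / (n+1) = C_n, the n-th Catalan number.
For n = 20: C_20 = C(40, 20) / 21 = 137846528820/21 = 6564120420.
With the 4^20 = 1099511627776 factor, the coefficient is 1099511627776 * 6564120420 = 7217326727911880785920.

7217326727911880785920


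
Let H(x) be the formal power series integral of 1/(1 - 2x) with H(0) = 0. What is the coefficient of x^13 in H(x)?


1/(1 - 2x) = sum_{k>=0} 2^k x^k. Integrating termwise with H(0) = 0:
H(x) = sum_{k>=0} 2^k x^(k+1) / (k+1) = sum_{m>=1} 2^(m-1) x^m / m.
For m = 13: 2^12/13 = 4096/13 = 4096/13.

4096/13


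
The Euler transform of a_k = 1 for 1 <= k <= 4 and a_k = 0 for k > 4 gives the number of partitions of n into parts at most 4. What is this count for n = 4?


Partitions of 4 into parts at most 4:
Using generating function (1-x)^(-1)(1-x^2)^(-1)...(1-x^4)^(-1),
the coefficient of x^4 = 5

5


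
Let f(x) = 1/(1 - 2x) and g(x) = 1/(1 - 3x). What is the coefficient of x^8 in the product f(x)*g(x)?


The coefficient of x^n in f*g is the Cauchy product: sum_{k=0}^{n} a^k * b^(n-k).
With a=2, b=3, n=8:
sum_{k=0}^{8} 2^k * 3^(8-k)
= 19171

19171


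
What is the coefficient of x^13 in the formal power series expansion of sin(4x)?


The Maclaurin series is sin(t) = sum_{k>=0} (-1)^k t^(2k+1) / (2k+1)!, so substituting t = 4x, only odd powers of x are nonzero, with coefficient of x^(2k+1) equal to (-1)^k 4^(2k+1) / (2k+1)!.
Write 13 = 2*6 + 1, giving the coefficient (-1)^6 * 4^13 / 13! = 67108864/6227020800 = 65536/6081075.

65536/6081075


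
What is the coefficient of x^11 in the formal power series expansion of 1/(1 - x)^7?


The expansion 1/(1 - x)^r = sum_{k>=0} C(k + r - 1, r - 1) x^k follows from the multiset / negative-binomial theorem (or from repeated differentiation of the geometric series).
For r = 7 and k = 11:
C(17, 6) = 355687428096000 / (720 * 39916800) = 12376.

12376


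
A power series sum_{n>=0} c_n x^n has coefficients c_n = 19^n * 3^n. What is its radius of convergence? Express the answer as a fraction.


By the root test (Cauchy-Hadamard), the radius is R = 1 / limsup_n |c_n|^(1/n).
Here |c_n|^(1/n) = (19^n * 3^n)^(1/n) = 19 * 3 = 57 for all n.
So R = 1/57 = 1/57.

1/57


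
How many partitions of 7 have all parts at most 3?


Using the generating function (1-x)^(-1)(1-x^2)^(-1)(1-x^3)^(-1),
the coefficient of x^7 counts these restricted partitions.
Result = 8

8


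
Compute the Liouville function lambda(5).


The Liouville function is lambda(k) = (-1)^Omega(k), where Omega(k) counts the prime factors of k with multiplicity.
Factoring: 5 = 5, so Omega(5) = 1.
lambda(5) = (-1)^1 = -1.

-1


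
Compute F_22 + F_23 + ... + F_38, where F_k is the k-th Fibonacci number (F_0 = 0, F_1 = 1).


Use the identity sum_{k=0}^{N} F_k = F_{N+2} - 1 (which follows from F_{k+2} - F_{k+1} = F_k). Then
sum_{k=22}^{38} F_k = (F_{40} - 1) - (F_{23} - 1) = F_{40} - F_{23}.
Computing: F_{40} = 102334155, F_{23} = 28657, so
Sum = 102334155 - 28657 = 102305498.

102305498


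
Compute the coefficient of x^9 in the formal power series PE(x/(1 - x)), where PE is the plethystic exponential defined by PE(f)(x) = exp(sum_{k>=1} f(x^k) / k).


For f(x) = x/(1 - x) we have
sum_{k>=1} f(x^k) / k = sum_{k>=1} (1/k) * x^k / (1 - x^k) = sum_{k, m >= 1} x^(k m) / k,
which after exponentiating simplifies to
PE(x/(1 - x)) = prod_{k>=1} 1 / (1 - x^k).
This is the generating function for the partition function p(n), so the coefficient of x^9 is p(9).
Computing p(9) by dynamic programming over parts 1, 2, ..., 9: p(9) = 30.

30


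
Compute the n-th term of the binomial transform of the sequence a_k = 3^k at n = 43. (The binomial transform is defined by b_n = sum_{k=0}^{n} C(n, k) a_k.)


With a_k = 3^k, b_n = sum_{k=0}^{n} C(n, k) 3^k = (1 + 3)^n by the binomial theorem.
For n = 43: (1 + 3)^43 = 4^43 = 77371252455336267181195264.

77371252455336267181195264


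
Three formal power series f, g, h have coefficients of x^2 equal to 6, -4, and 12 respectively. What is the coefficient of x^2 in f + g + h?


Series addition is componentwise:
6 + -4 + 12
= 14

14


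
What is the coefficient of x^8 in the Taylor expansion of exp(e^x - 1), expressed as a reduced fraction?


exp(e^x - 1) = sum_{k>=0} Bell_k x^k / k!, where Bell_k is the k-th Bell number.
So the coefficient of x^8 is Bell_8 / 8!.
Computing: Bell_8 = 4140 and 8! = 40320, giving
4140/40320 = 23/224.

23/224


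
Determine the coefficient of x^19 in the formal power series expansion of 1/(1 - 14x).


The geometric series identity gives 1/(1 - c x) = sum_{k>=0} c^k x^k, so the coefficient of x^k is c^k.
Here c = 14 and k = 19.
Computing: 14^19 = 5976303958948914397184

5976303958948914397184


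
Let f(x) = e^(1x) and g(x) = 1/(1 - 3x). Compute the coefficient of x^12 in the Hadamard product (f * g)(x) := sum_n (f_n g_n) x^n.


Expanding: f_k = 1^k/k! (from e^(1x)) and g_k = 3^k (from 1/(1 - 3x)). So the Hadamard coefficient (f * g)_k = 1^k 3^k / k! = (3)^k / k!.
For k = 12: 3^12/12! = 531441/479001600 = 2187/1971200.

2187/1971200


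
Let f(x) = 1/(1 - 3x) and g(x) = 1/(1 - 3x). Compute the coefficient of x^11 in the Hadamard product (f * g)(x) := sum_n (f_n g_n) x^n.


f has coefficients f_k = 3^k and g has coefficients g_k = 3^k, so the Hadamard product has coefficient (f*g)_k = 3^k * 3^k = 9^k.
For k = 11: 9^11 = 31381059609.

31381059609


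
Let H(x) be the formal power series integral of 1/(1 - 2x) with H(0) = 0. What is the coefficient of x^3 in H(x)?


1/(1 - 2x) = sum_{k>=0} 2^k x^k. Integrating termwise with H(0) = 0:
H(x) = sum_{k>=0} 2^k x^(k+1) / (k+1) = sum_{m>=1} 2^(m-1) x^m / m.
For m = 3: 2^2/3 = 4/3 = 4/3.

4/3


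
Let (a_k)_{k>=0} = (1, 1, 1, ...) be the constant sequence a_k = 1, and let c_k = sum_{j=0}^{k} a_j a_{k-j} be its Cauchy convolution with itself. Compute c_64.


Since a_j = 1 for all j >= 0, the convolution sum becomes
c_k = sum_{j=0}^{k} 1 * 1 = 1 * (k + 1).
Equivalently, the generating function of (a_k) is 1/(1 - x) and its square is 1/(1 - x)^2 = sum_{k>=0} 1(k + 1) x^k.
For k = 64: 1 * 65 = 65.

65


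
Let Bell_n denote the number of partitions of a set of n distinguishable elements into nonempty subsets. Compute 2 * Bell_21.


Bell_21 can be computed from the Bell triangle or from Dobinski's identity Bell_n = (1/e) * sum_{k>=0} k^n / k!.
Computing Bell_21 = 474869816156751.
Then 2 * 474869816156751 = 949739632313502.

949739632313502


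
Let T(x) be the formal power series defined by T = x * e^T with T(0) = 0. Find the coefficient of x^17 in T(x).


Apply the Lagrange inversion formula: if T = x * phi(T) with phi(t) = e^t, then
[x^n] T = (1/n) [t^(n-1)] phi(t)^n = (1/n) [t^(n-1)] e^(n t) = (1/n) * n^(n-1) / (n-1)! = n^(n-1) / n!.
When c = 1 this is the Cayley count of rooted labeled trees on n vertices, divided by n!.
For n = 17: 17^16 / 17! = 48661191875666868481/355687428096000 = 2862423051509815793/20922789888000.

2862423051509815793/20922789888000


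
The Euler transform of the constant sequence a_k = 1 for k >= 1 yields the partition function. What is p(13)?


The Euler transform converts the sequence a_k = 1 into the number of integer partitions.
Using the recurrence or dynamic programming:
p(13) = 101

101


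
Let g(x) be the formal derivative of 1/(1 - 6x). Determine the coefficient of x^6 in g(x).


Differentiate termwise: d/dx sum_{k>=0} 6^k x^k = sum_{k>=1} k 6^k x^(k-1) = sum_{j>=0} (j+1) 6^(j+1) x^j.
Equivalently, d/dx [1/(1 - 6x)] = 6/(1 - 6x)^2.
For j = 6: 7 * 6^7 = 7 * 279936 = 1959552.

1959552


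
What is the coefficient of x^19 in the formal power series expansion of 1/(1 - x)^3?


The negative binomial / multiset identity is
1/(1 - x)^r = sum_{k>=0} C(k + r - 1, r - 1) x^k.
Here r = 3 and k = 19, so the coefficient is
C(19 + 2, 2) = C(21, 2)
= 210

210


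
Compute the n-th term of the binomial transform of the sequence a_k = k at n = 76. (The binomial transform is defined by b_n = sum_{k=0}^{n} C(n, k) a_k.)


With a_k = k, b_n = sum_{k=0}^{n} C(n, k) k. Using k * C(n, k) = n * C(n-1, k-1) gives b_n = n * sum_{k>=1} C(n-1, k-1) = n * 2^(n-1).
For n = 76: 76 * 2^75 = 76 * 37778931862957161709568 = 2871198821584744289927168.

2871198821584744289927168


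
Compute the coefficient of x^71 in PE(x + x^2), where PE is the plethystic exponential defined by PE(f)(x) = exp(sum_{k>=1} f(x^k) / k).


With f(x) = x + x^2, the exponent is sum_{k>=1} (x^k + x^(2k)) / k = -ln(1 - x) - ln(1 - x^2). Exponentiating:
PE(x + x^2) = 1 / ((1 - x)(1 - x^2)).
This is the generating function for partitions of n into parts of size 1 or 2. The number of 2's can be any j in 0..35, and the rest are 1's, so
[x^71] = floor(71/2) + 1 = 36.

36


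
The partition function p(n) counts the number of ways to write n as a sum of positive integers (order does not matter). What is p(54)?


Using the generating function prod_{k>=1} 1/(1-x^k), we compute p(54).
By dynamic programming over parts 1 through 54:
p(54) = 386155

386155


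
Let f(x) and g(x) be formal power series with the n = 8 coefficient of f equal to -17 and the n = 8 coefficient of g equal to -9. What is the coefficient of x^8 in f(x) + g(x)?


Addition of formal power series is termwise.
The coefficient of x^8 in f + g = -17 + -9
= -26

-26


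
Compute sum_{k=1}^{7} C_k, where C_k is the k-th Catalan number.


C_1 through C_7: 1, 2, 5, 14, 42, 132, 429
Sum = 1 + 2 + 5 + 14 + 42 + 132 + 429
= 625

625


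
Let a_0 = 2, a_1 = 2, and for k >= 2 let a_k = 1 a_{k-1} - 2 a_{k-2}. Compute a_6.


Iterating the recurrence forward:
a_0 = 2
a_1 = 2
a_2 = 1*2 - 2*2 = -2
a_3 = 1*-2 - 2*2 = -6
a_4 = 1*-6 - 2*-2 = -2
a_5 = 1*-2 - 2*-6 = 10
a_6 = 1*10 - 2*-2 = 14
So a_6 = 14.

14


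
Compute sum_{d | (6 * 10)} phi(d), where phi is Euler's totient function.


First, 6 * 10 = 60. One classical identity is sum_{d | n} phi(d) = n (each k in [1, n] has a unique gcd with n, and among the k's with gcd(k, n) = n/d there are phi(d) of them). So the sum equals 60. We also verify directly:
Divisors of 60: 1, 2, 3, 4, 5, 6, 10, 12, 15, 20, 30, 60.
phi values: 1, 1, 2, 2, 4, 2, 4, 4, 8, 8, 8, 16.
Sum = 60.

60


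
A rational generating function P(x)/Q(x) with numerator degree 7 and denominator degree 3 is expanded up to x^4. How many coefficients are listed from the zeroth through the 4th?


Expanding up to x^4 gives the coefficients for x^0, x^1, ..., x^4.
That is 4 + 1 = 5 coefficients in total.

5


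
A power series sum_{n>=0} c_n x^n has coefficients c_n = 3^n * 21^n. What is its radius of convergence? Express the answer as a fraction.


By the root test (Cauchy-Hadamard), the radius is R = 1 / limsup_n |c_n|^(1/n).
Here |c_n|^(1/n) = (3^n * 21^n)^(1/n) = 3 * 21 = 63 for all n.
So R = 1/63 = 1/63.

1/63


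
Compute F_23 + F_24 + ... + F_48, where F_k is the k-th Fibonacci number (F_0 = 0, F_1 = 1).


Use the identity sum_{k=0}^{N} F_k = F_{N+2} - 1 (which follows from F_{k+2} - F_{k+1} = F_k). Then
sum_{k=23}^{48} F_k = (F_{50} - 1) - (F_{24} - 1) = F_{50} - F_{24}.
Computing: F_{50} = 12586269025, F_{24} = 46368, so
Sum = 12586269025 - 46368 = 12586222657.

12586222657


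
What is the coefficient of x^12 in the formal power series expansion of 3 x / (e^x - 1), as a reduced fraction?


The exponential generating function for Bernoulli numbers is
x / (e^x - 1) = sum_{k>=0} B_k x^k / k!.
So the coefficient of x^12 in 3 x / (e^x - 1) is 3 B_12 / 12!.
Computing: B_12 = -691/2730, 12! = 479001600, giving
3 * -691/2730 / 479001600 = -691/435891456000.

-691/435891456000


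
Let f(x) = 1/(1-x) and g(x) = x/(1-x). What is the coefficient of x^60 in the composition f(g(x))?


First simplify the composition: f(g(x)) = 1/(1 - x/(1-x)) = (1-x)/((1-x) - x) = (1-x)/(1-2x).
Now extract the coefficient. Write (1-x)/(1-2x) = 1/(1-2x) - x/(1-2x).
The coefficient of x^n in 1/(1-2x) is 2^n, and in x/(1-2x) is 2^(n-1) (for n >= 1).
So the coefficient of x^60 is 2^60 - 2^59 = 1152921504606846976 - 576460752303423488 = 576460752303423488.

576460752303423488


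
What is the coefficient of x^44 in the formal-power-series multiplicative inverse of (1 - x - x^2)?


Let the inverse be f(x) = sum_{k>=0} a_k x^k. From f(x) * (1 - x - x^2) = 1 and matching coefficients:
 x^0: a_0 = 1.
 x^1: a_1 - a_0 = 0, so a_1 = 1.
 x^k (k >= 2): a_k - a_{k-1} - a_{k-2} = 0, i.e. a_k = a_{k-1} + a_{k-2}.
This is the Fibonacci-type recurrence shifted so that a_0 = a_1 = 1.
Iterating: a_0=1, a_1=1, a_2=2, a_3=3, a_4=5, a_5=8, a_6=13, a_7=21, a_8=34, a_9=55, ...
a_44 = 1134903170.

1134903170


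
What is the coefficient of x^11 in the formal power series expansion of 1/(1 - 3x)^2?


The general identity 1/(1 - c x)^r = sum_{k>=0} c^k C(k + r - 1, r - 1) x^k follows by substituting y = c x into 1/(1 - y)^r = sum_{k>=0} C(k + r - 1, r - 1) y^k.
For c = 3, r = 2, k = 11:
3^11 * C(12, 1) = 177147 * 12 = 2125764.

2125764


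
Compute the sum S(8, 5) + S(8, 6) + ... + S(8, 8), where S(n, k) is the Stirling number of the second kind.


By definition, S(n, k) counts partitions of an n-set into exactly k nonempty blocks.
Computing row n = 8 for k = 5..8:
S(8, k): 1050, 266, 28, 1
Sum = 1345.

1345


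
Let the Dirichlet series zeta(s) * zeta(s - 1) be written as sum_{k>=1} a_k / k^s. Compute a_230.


Convolution gives a_k = sum_{d | k} d * 1 = sum_{d | k} d = sigma(k), the sum of positive divisors of k.
For k = 230, the divisors are 1, 2, 5, 10, 23, 46, 115, 230, so
sigma(230) = 1 + 2 + 5 + 10 + 23 + 46 + 115 + 230 = 432.

432


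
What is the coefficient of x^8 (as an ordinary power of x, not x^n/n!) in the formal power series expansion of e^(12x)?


The exponential series is e^y = sum_{k>=0} y^k / k!. Substituting y = 12x gives
e^(12x) = sum_{k>=0} 12^k x^k / k!.
So the coefficient of x^n is a^n/n! with a = 12, n = 8:
12^8 / 8! = 429981696/40320 = 373248/35

373248/35


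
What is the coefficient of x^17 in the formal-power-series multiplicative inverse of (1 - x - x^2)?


Let the inverse be f(x) = sum_{k>=0} a_k x^k. From f(x) * (1 - x - x^2) = 1 and matching coefficients:
 x^0: a_0 = 1.
 x^1: a_1 - a_0 = 0, so a_1 = 1.
 x^k (k >= 2): a_k - a_{k-1} - a_{k-2} = 0, i.e. a_k = a_{k-1} + a_{k-2}.
This is the Fibonacci-type recurrence shifted so that a_0 = a_1 = 1.
Iterating: a_0=1, a_1=1, a_2=2, a_3=3, a_4=5, a_5=8, a_6=13, a_7=21, a_8=34, a_9=55, ...
a_17 = 2584.

2584


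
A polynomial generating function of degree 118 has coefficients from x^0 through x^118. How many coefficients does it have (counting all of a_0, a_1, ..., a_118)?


A polynomial of degree 118 takes the form a_0 + a_1 x + ... + a_118 x^118.
The number of coefficients is 118 + 1 = 119.

119


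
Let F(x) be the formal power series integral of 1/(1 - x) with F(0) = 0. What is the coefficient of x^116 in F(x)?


1/(1 - x) = sum_{k>=0} x^k. Integrating termwise and using F(0) = 0 gives
F(x) = sum_{k>=0} x^(k+1) / (k+1) = sum_{m>=1} x^m / m = -ln(1 - x).
So the coefficient of x^116 is 1/116 = 1/116.

1/116


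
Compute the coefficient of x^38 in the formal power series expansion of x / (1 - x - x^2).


Let f(x) = sum_{k>=0} a_k x^k. Multiplying f(x) * (1 - x - x^2) = x and matching coefficients gives a_0 = 0, a_1 = 1, and a_k = a_{k-1} + a_{k-2} for k >= 2. These are the Fibonacci numbers F_k.
Iterating from F_0 = 0, F_1 = 1:
F_0=0, F_1=1, F_2=1, F_3=2, F_4=3, F_5=5, F_6=8, F_7=13, F_8=21, F_9=34, ...
F_38 = 39088169.

39088169


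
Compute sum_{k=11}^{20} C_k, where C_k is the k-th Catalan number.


C_11 through C_20: 58786, 208012, 742900, 2674440, 9694845, 35357670, 129644790, 477638700, 1767263190, 6564120420
Sum = 58786 + 208012 + 742900 + 2674440 + 9694845 + 35357670 + 129644790 + 477638700 + 1767263190 + 6564120420
= 8987403753

8987403753


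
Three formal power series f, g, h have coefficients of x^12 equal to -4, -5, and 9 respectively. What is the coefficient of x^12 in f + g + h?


Series addition is componentwise:
-4 + -5 + 9
= 0

0


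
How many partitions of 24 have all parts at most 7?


Using the generating function (1-x)^(-1)(1-x^2)^(-1)...(1-x^7)^(-1),
the coefficient of x^24 counts these restricted partitions.
Result = 733

733


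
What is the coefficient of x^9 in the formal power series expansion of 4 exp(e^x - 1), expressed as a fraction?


exp(e^x - 1) is the exponential generating function for the Bell numbers Bell_k: exp(e^x - 1) = sum_{k>=0} Bell_k x^k / k!.
So the coefficient of x^9 in 4 exp(e^x - 1) is 4 Bell_9 / 9!.
Computing: Bell_9 = 21147 and 9! = 362880, giving
4 * 21147/362880 = 1007/4320.

1007/4320


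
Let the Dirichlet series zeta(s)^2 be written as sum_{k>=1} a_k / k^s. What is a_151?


The Dirichlet convolution of the constant function 1 with itself gives (1 * 1)(k) = sum_{d | k} 1 = d(k), the number of positive divisors of k.
Since zeta(s) = sum_{k>=1} 1/k^s, we have zeta(s)^2 = sum_{k>=1} d(k)/k^s, so a_k = d(k).
For k = 151: the divisors are 1, 151.
Count = 2.

2


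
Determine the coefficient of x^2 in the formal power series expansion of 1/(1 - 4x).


The geometric series identity gives 1/(1 - c x) = sum_{k>=0} c^k x^k, so the coefficient of x^k is c^k.
Here c = 4 and k = 2.
Computing: 4^2 = 16

16


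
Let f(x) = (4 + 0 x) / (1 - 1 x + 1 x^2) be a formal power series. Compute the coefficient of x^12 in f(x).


Write f(x) = sum_{k>=0} a_k x^k. Multiplying both sides by 1 - 1 x + 1 x^2 gives
(1 - 1 x + 1 x^2) sum_{k>=0} a_k x^k = 4 + 0 x.
Matching coefficients:
 x^0: a_0 = 4
 x^1: a_1 - 1 a_0 = 0  =>  a_1 = 1*4 + 0 = 4
 x^k (k >= 2): a_k = 1 a_{k-1} - 1 a_{k-2}.
Iterating: a_2 = 0, a_3 = -4, a_4 = -4, a_5 = 0, a_6 = 4, a_7 = 4, a_8 = 0, a_9 = -4, a_10 = -4, a_11 = 0, a_12 = 4.
So the coefficient of x^12 is 4.

4


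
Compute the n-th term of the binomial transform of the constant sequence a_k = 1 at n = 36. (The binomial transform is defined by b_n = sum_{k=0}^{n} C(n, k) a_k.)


With a_k = 1 for all k, b_n = sum_{k=0}^{n} C(n, k) = 2^n by the binomial theorem.
For n = 36: 2^36 = 68719476736.

68719476736


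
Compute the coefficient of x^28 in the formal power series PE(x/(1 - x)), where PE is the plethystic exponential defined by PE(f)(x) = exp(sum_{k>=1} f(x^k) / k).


For f(x) = x/(1 - x) we have
sum_{k>=1} f(x^k) / k = sum_{k>=1} (1/k) * x^k / (1 - x^k) = sum_{k, m >= 1} x^(k m) / k,
which after exponentiating simplifies to
PE(x/(1 - x)) = prod_{k>=1} 1 / (1 - x^k).
This is the generating function for the partition function p(n), so the coefficient of x^28 is p(28).
Computing p(28) by dynamic programming over parts 1, 2, ..., 28: p(28) = 3718.

3718


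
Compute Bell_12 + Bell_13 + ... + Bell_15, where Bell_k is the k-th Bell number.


Recall Bell_k counts set partitions of a k-set (with Bell_0 = 1 by convention).
Bell_12 through Bell_15: 4213597, 27644437, 190899322, 1382958545
Sum = 4213597 + 27644437 + 190899322 + 1382958545 = 1605715901.

1605715901


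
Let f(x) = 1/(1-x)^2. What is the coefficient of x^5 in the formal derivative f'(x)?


Differentiate: d/dx [ 1/(1-x)^r ] = r / (1-x)^(r+1).
Here r = 2, so f'(x) = 2 / (1-x)^3.
The expansion of 1/(1-x)^(r+1) has coefficient of x^n equal to C(n+r, r).
So the coefficient of x^5 in f'(x) is
2 * C(7, 2) = 2 * 21 = 42

42


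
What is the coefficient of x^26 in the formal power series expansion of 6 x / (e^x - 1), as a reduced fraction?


The exponential generating function for Bernoulli numbers is
x / (e^x - 1) = sum_{k>=0} B_k x^k / k!.
So the coefficient of x^26 in 6 x / (e^x - 1) is 6 B_26 / 26!.
Computing: B_26 = 8553103/6, 26! = 403291461126605635584000000, giving
6 * 8553103/6 / 403291461126605635584000000 = 657931/31022420086661971968000000.

657931/31022420086661971968000000


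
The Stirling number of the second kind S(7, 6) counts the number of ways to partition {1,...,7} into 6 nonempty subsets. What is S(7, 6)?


Using the explicit formula S(n,k) = (1/k!) sum_{j=0}^{k} (-1)^(k-j) C(k,j) j^n:
S(7, 6) = 21
Equivalently, S(n,k) is n! times the coefficient of x^n in the EGF (e^x - 1)^k / k!.

21


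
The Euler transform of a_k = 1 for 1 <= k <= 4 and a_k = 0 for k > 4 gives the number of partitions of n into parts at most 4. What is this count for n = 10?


Partitions of 10 into parts at most 4:
Using generating function (1-x)^(-1)(1-x^2)^(-1)...(1-x^4)^(-1),
the coefficient of x^10 = 23

23


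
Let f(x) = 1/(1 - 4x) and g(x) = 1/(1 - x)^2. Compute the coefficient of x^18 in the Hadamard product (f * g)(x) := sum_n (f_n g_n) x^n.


f has coefficients f_k = 4^k. For g = 1/(1 - x)^2 the coefficient is g_k = C(k + 1, 1) = k + 1. The Hadamard coefficient is (f * g)_k = 4^k * (k + 1).
For k = 18: 4^18 * 19 = 68719476736 * 19 = 1305670057984.

1305670057984


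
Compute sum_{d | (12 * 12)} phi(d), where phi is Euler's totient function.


First, 12 * 12 = 144. One classical identity is sum_{d | n} phi(d) = n (each k in [1, n] has a unique gcd with n, and among the k's with gcd(k, n) = n/d there are phi(d) of them). So the sum equals 144. We also verify directly:
Divisors of 144: 1, 2, 3, 4, 6, 8, 9, 12, 16, 18, 24, 36, 48, 72, 144.
phi values: 1, 1, 2, 2, 2, 4, 6, 4, 8, 6, 8, 12, 16, 24, 48.
Sum = 144.

144


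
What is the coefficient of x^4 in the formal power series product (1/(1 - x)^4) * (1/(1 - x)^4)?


Combine the factors: (1/(1 - x)^4) * (1/(1 - x)^4) = 1/(1 - x)^8.
Then use 1/(1 - x)^r = sum_{k>=0} C(k + r - 1, r - 1) x^k with r = 8 and k = 4:
C(11, 7) = 330.

330


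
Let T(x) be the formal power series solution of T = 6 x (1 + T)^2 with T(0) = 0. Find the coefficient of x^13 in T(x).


Apply the Lagrange inversion formula: if T = 6 x * phi(T) with phi(t) = (1 + t)^2, then [x^n] T = 6^n * (1/n) [t^(n-1)] phi(t)^n = 6^n * (1/n) [t^(n-1)] (1 + t)^(2n) = 6^n * (1/n) C(2n, n-1).
Using the identity C(2n, n-1) = C(2n, n) * n / (n+1), the unscaled factor equals C(2n, n) / (n+1) = C_n, the n-th Catalan number.
For n = 13: C_13 = C(26, 13) / 14 = 10400600/14 = 742900.
With the 6^13 = 13060694016 factor, the coefficient is 13060694016 * 742900 = 9702789584486400.

9702789584486400


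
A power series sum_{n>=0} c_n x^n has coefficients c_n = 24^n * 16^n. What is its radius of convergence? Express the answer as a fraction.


By the root test (Cauchy-Hadamard), the radius is R = 1 / limsup_n |c_n|^(1/n).
Here |c_n|^(1/n) = (24^n * 16^n)^(1/n) = 24 * 16 = 384 for all n.
So R = 1/384 = 1/384.

1/384


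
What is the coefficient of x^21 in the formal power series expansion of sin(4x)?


The Maclaurin series is sin(t) = sum_{k>=0} (-1)^k t^(2k+1) / (2k+1)!, so substituting t = 4x, only odd powers of x are nonzero, with coefficient of x^(2k+1) equal to (-1)^k 4^(2k+1) / (2k+1)!.
Write 21 = 2*10 + 1, giving the coefficient (-1)^10 * 4^21 / 21! = 4398046511104/51090942171709440000 = 16777216/194896477400625.

16777216/194896477400625


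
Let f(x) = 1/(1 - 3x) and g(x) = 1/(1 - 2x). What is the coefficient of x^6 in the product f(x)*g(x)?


The coefficient of x^n in f*g is the Cauchy product: sum_{k=0}^{n} a^k * b^(n-k).
With a=3, b=2, n=6:
sum_{k=0}^{6} 3^k * 2^(6-k)
= 2059

2059


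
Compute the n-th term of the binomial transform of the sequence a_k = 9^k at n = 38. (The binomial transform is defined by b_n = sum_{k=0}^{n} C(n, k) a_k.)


With a_k = 9^k, b_n = sum_{k=0}^{n} C(n, k) 9^k = (1 + 9)^n by the binomial theorem.
For n = 38: (1 + 9)^38 = 10^38 = 100000000000000000000000000000000000000.

100000000000000000000000000000000000000


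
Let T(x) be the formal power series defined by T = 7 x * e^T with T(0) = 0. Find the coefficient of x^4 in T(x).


Apply the Lagrange inversion formula: if T = 7 x * phi(T) with phi(t) = e^t, then
[x^n] T = 7^n * (1/n) [t^(n-1)] phi(t)^n = 7^n * (1/n) [t^(n-1)] e^(n t) = 7^n * (1/n) * n^(n-1) / (n-1)! = 7^n * n^(n-1) / n!.
When c = 1 this is the Cayley count of rooted labeled trees on n vertices, divided by n!.
For n = 4: 7^4 * 4^3 / 4! = 2401 * 64/24 = 19208/3.

19208/3


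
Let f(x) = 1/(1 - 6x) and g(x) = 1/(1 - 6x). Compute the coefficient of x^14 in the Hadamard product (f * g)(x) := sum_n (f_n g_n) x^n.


f has coefficients f_k = 6^k and g has coefficients g_k = 6^k, so the Hadamard product has coefficient (f*g)_k = 6^k * 6^k = 36^k.
For k = 14: 36^14 = 6140942214464815497216.

6140942214464815497216


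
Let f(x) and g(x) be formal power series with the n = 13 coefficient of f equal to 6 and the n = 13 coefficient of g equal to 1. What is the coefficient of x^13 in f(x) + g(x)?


Addition of formal power series is termwise.
The coefficient of x^13 in f + g = 6 + 1
= 7

7
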